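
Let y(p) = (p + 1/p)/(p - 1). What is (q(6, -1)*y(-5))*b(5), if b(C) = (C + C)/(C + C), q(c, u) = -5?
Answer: -13/3 ≈ -4.3333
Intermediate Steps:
b(C) = 1 (b(C) = (2*C)/((2*C)) = (2*C)*(1/(2*C)) = 1)
y(p) = (p + 1/p)/(-1 + p)
(q(6, -1)*y(-5))*b(5) = -5*(1 + (-5)**2)/((-5)*(-1 - 5))*1 = -(-1)*(1 + 25)/(-6)*1 = -(-1)*(-1)*26/6*1 = -5*13/15*1 = -13/3*1 = -13/3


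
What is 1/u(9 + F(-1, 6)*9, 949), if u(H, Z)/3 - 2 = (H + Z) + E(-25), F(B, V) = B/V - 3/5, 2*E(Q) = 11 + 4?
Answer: 5/14409 ≈ 0.00034701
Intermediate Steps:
E(Q) = 15/2 (E(Q) = (11 + 4)/2 = (½)*15 = 15/2)
F(B, V) = -⅗ + B/V (F(B, V) = B/V - 3*⅕ = B/V - ⅗ = -⅗ + B/V)
u(H, Z) = 57/2 + 3*H + 3*Z (u(H, Z) = 6 + 3*((H + Z) + 15/2) = 6 + 3*(15/2 + H + Z) = 6 + (45/2 + 3*H + 3*Z) = 57/2 + 3*H + 3*Z)
1/u(9 + F(-1, 6)*9, 949) = 1/(57/2 + 3*(9 + (-⅗ - 1/6)*9) + 3*949) = 1/(57/2 + 3*(9 + (-⅗ - 1*⅙)*9) + 2847) = 1/(57/2 + 3*(9 + (-⅗ - ⅙)*9) + 2847) = 1/(57/2 + 3*(9 - 23/30*9) + 2847) = 1/(57/2 + 3*(9 - 69/10) + 2847) = 1/(57/2 + 3*(21/10) + 2847) = 1/(57/2 + 63/10 + 2847) = 1/(14409/5) = 5/14409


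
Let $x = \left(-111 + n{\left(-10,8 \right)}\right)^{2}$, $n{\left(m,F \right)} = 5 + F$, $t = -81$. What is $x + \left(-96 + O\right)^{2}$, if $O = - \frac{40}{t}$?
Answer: $\frac{122857540}{6561} \approx 18725.0$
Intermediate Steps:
$O = \frac{40}{81}$ ($O = - \frac{40}{-81} = \left(-40\right) \left(- \frac{1}{81}\right) = \frac{40}{81} \approx 0.49383$)
$x = 9604$ ($x = \left(-111 + \left(5 + 8\right)\right)^{2} = \left(-111 + 13\right)^{2} = \left(-98\right)^{2} = 9604$)
$x + \left(-96 + O\right)^{2} = 9604 + \left(-96 + \frac{40}{81}\right)^{2} = 9604 + \left(- \frac{7736}{81}\right)^{2} = 9604 + \frac{59845696}{6561} = \frac{122857540}{6561}$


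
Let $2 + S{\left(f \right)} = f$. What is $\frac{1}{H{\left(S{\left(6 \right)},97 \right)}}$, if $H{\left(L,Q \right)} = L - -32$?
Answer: $\frac{1}{36} \approx 0.027778$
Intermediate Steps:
$S{\left(f \right)} = -2 + f$
$H{\left(L,Q \right)} = 32 + L$ ($H{\left(L,Q \right)} = L + 32 = 32 + L$)
$\frac{1}{H{\left(S{\left(6 \right)},97 \right)}} = \frac{1}{32 + \left(-2 + 6\right)} = \frac{1}{32 + 4} = \frac{1}{36}$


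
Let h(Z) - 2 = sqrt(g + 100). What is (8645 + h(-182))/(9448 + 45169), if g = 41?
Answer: 8647/54617 + sqrt(141)/54617 ≈ 0.15854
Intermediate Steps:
h(Z) = 2 + sqrt(141) (h(Z) = 2 + sqrt(41 + 100) = 2 + sqrt(141))
(8645 + h(-182))/(9448 + 45169) = (8645 + (2 + sqrt(141)))/(9448 + 45169) = (8647 + sqrt(141))/54617 = (8647 + sqrt(141))*(1/54617) = 8647/54617 + sqrt(141)/54617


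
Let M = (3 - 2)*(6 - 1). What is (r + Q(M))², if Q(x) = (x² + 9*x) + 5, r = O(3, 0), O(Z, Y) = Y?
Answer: 5625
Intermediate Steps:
r = 0
M = 5 (M = 1*5 = 5)
Q(x) = 5 + x² + 9*x
(r + Q(M))² = (0 + (5 + 5² + 9*5))² = (0 + (5 + 25 + 45))² = (0 + 75)² = 75² = 5625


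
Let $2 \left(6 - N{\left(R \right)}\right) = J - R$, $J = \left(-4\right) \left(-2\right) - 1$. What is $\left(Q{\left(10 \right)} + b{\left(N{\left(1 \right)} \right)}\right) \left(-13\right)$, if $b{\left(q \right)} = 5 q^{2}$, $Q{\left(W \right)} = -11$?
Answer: $-442$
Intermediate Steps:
$J = 7$ ($J = 8 - 1 = 7$)
$N{\left(R \right)} = \frac{5}{2} + \frac{R}{2}$ ($N{\left(R \right)} = 6 - \frac{7 - R}{2} = 6 + \left(- \frac{7}{2} + \frac{R}{2}\right) = \frac{5}{2} + \frac{R}{2}$)
$\left(Q{\left(10 \right)} + b{\left(N{\left(1 \right)} \right)}\right) \left(-13\right) = \left(-11 + 5 \left(\frac{5}{2} + \frac{1}{2} \cdot 1\right)^{2}\right) \left(-13\right) = \left(-11 + 5 \left(\frac{5}{2} + \frac{1}{2}\right)^{2}\right) \left(-13\right) = \left(-11 + 5 \cdot 3^{2}\right) \left(-13\right) = \left(-11 + 5 \cdot 9\right) \left(-13\right) = \left(-11 + 45\right) \left(-13\right) = 34 \left(-13\right) = -442$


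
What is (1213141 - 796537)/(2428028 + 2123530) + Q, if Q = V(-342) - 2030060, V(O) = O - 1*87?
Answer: -1540314672543/758593 ≈ -2.0305e+6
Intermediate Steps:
V(O) = -87 + O (V(O) = O - 87 = -87 + O)
Q = -2030489 (Q = (-87 - 342) - 2030060 = -429 - 2030060 = -2030489)
(1213141 - 796537)/(2428028 + 2123530) + Q = (1213141 - 796537)/(2428028 + 2123530) - 2030489 = 416604/4551558 - 2030489 = 416604*(1/4551558) - 2030489 = 69434/758593 - 2030489 = -1540314672543/758593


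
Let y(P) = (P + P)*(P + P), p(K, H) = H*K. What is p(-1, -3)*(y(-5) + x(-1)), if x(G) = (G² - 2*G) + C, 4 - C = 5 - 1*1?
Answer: 309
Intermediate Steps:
C = 0 (C = 4 - (5 - 1*1) = 4 - (5 - 1) = 4 - 1*4 = 4 - 4 = 0)
y(P) = 4*P² (y(P) = (2*P)*(2*P) = 4*P²)
x(G) = G² - 2*G (x(G) = (G² - 2*G) + 0 = G² - 2*G)
p(-1, -3)*(y(-5) + x(-1)) = (-3*(-1))*(4*(-5)² - (-2 - 1)) = 3*(4*25 - 1*(-3)) = 3*(100 + 3) = 3*103 = 309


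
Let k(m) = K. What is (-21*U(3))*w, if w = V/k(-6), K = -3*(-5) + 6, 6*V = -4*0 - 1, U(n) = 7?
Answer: 7/6 ≈ 1.1667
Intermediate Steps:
V = -⅙ (V = (-4*0 - 1)/6 = (0 - 1)/6 = (⅙)*(-1) = -⅙ ≈ -0.16667)
K = 21 (K = 15 + 6 = 21)
k(m) = 21
w = -1/126 (w = -⅙/21 = -⅙*1/21 = -1/126 ≈ -0.0079365)
(-21*U(3))*w = -21*7*(-1/126) = -147*(-1/126) = 7/6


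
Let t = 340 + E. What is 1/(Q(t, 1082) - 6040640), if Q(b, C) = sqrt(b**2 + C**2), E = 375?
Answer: -6040640/36489329927651 - sqrt(1681949)/36489329927651 ≈ -1.6558e-7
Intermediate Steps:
t = 715 (t = 340 + 375 = 715)
Q(b, C) = sqrt(C**2 + b**2)
1/(Q(t, 1082) - 6040640) = 1/(sqrt(1082**2 + 715**2) - 6040640) = 1/(sqrt(1170724 + 511225) - 6040640) = 1/(sqrt(1681949) - 6040640) = 1/(-6040640 + sqrt(1681949))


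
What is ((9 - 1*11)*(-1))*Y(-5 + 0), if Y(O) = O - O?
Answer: 0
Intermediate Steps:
Y(O) = 0
((9 - 1*11)*(-1))*Y(-5 + 0) = ((9 - 1*11)*(-1))*0 = ((9 - 11)*(-1))*0 = -2*(-1)*0 = 2*0 = 0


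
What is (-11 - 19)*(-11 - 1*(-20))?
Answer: -270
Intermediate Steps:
(-11 - 19)*(-11 - 1*(-20)) = -30*(-11 + 20) = -30*9 = -270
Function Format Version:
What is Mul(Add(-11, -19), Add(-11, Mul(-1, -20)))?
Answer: -270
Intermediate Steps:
Mul(Add(-11, -19), Add(-11, Mul(-1, -20))) = Mul(-30, Add(-11, 20)) = Mul(-30, 9) = -270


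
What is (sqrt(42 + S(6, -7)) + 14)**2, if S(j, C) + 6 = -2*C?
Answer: 246 + 140*sqrt(2) ≈ 443.99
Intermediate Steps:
S(j, C) = -6 - 2*C
(sqrt(42 + S(6, -7)) + 14)**2 = (sqrt(42 + (-6 - 2*(-7))) + 14)**2 = (sqrt(42 + (-6 + 14)) + 14)**2 = (sqrt(42 + 8) + 14)**2 = (sqrt(50) + 14)**2 = (5*sqrt(2) + 14)**2 = (14 + 5*sqrt(2))**2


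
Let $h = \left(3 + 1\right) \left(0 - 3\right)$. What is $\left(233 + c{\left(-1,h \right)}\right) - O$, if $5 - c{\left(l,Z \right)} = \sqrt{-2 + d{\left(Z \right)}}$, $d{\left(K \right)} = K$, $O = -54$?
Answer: $292 - i \sqrt{14} \approx 292.0 - 3.7417 i$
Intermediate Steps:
$h = -12$ ($h = 4 \left(-3\right) = -12$)
$c{\left(l,Z \right)} = 5 - \sqrt{-2 + Z}$
$\left(233 + c{\left(-1,h \right)}\right) - O = \left(233 + \left(5 - \sqrt{-2 - 12}\right)\right) - -54 = \left(233 + \left(5 - \sqrt{-14}\right)\right) + 54 = \left(233 + \left(5 - i \sqrt{14}\right)\right) + 54 = \left(238 - i \sqrt{14}\right) + 54 = 292 - i \sqrt{14}$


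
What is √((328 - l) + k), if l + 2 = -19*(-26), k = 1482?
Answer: √1318 ≈ 36.304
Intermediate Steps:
l = 492 (l = -2 - 19*(-26) = -2 + 494 = 492)
√((328 - l) + k) = √((328 - 1*492) + 1482) = √((328 - 492) + 1482) = √(-164 + 1482) = √1318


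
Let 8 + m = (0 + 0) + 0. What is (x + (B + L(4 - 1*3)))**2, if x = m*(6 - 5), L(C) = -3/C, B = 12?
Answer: 1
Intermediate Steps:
m = -8 (m = -8 + ((0 + 0) + 0) = -8 + (0 + 0) = -8 + 0 = -8)
x = -8 (x = -8*(6 - 5) = -8*1 = -8)
(x + (B + L(4 - 1*3)))**2 = (-8 + (12 - 3/(4 - 1*3)))**2 = (-8 + (12 - 3/(4 - 3)))**2 = (-8 + (12 - 3/1))**2 = (-8 + (12 - 3*1))**2 = (-8 + (12 - 3))**2 = (-8 + 9)**2 = 1**2 = 1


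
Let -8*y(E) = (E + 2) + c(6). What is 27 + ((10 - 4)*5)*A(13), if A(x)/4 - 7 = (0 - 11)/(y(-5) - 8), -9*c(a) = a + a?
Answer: 186873/179 ≈ 1044.0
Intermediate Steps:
c(a) = -2*a/9 (c(a) = -(a + a)/9 = -2*a/9)
y(E) = -1/12 - E/8 (y(E) = -((E + 2) - 2/9*6)/8 = -((2 + E) - 4/3)/8 = -(⅔ + E)/8 = -1/12 - E/8)
A(x) = 6068/179 (A(x) = 28 + 4*((0 - 11)/((-1/12 - ⅛*(-5)) - 8)) = 28 + 4*(-11/((-1/12 + 5/8) - 8)) = 28 + 4*(-11/(13/24 - 8)) = 28 + 4*(-11/(-179/24)) = 28 + 4*(-11*(-24/179)) = 28 + 4*(264/179) = 28 + 1056/179 = 6068/179)
27 + ((10 - 4)*5)*A(13) = 27 + ((10 - 4)*5)*(6068/179) = 27 + (6*5)*(6068/179) = 27 + 30*(6068/179) = 27 + 182040/179 = 186873/179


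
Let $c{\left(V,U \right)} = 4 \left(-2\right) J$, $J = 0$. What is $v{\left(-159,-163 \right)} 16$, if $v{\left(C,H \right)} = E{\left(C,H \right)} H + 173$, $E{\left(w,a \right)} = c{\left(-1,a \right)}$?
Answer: $2768$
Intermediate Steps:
$c{\left(V,U \right)} = 0$ ($c{\left(V,U \right)} = 4 \left(-2\right) 0 = \left(-8\right) 0 = 0$)
$E{\left(w,a \right)} = 0$
$v{\left(C,H \right)} = 173$ ($v{\left(C,H \right)} = 0 H + 173 = 0 + 173 = 173$)
$v{\left(-159,-163 \right)} 16 = 173 \cdot 16 = 2768$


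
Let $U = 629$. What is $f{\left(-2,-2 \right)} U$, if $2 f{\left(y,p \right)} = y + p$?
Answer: $-1258$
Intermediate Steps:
$f{\left(y,p \right)} = \frac{p}{2} + \frac{y}{2}$ ($f{\left(y,p \right)} = \frac{y + p}{2} = \frac{p + y}{2} = \frac{p}{2} + \frac{y}{2}$)
$f{\left(-2,-2 \right)} U = \left(\frac{1}{2} \left(-2\right) + \frac{1}{2} \left(-2\right)\right) 629 = \left(-1 - 1\right) 629 = \left(-2\right) 629 = -1258$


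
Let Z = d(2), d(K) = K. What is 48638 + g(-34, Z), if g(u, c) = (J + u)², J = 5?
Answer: 49479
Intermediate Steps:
Z = 2
g(u, c) = (5 + u)²
48638 + g(-34, Z) = 48638 + (5 - 34)² = 48638 + (-29)² = 48638 + 841 = 49479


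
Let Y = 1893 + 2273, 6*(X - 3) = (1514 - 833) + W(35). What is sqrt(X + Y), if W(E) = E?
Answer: sqrt(38595)/3 ≈ 65.485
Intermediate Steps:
X = 367/3 (X = 3 + ((1514 - 833) + 35)/6 = 3 + (681 + 35)/6 = 3 + (1/6)*716 = 3 + 358/3 = 367/3 ≈ 122.33)
Y = 4166
sqrt(X + Y) = sqrt(367/3 + 4166) = sqrt(12865/3) = sqrt(38595)/3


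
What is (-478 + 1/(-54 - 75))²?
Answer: 3802325569/16641 ≈ 2.2849e+5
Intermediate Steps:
(-478 + 1/(-54 - 75))² = (-478 + 1/(-129))² = (-478 - 1/129)² = (-61663/129)² = 3802325569/16641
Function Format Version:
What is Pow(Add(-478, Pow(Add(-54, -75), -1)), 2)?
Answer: Rational(3802325569, 16641) ≈ 2.2849e+5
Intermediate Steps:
Pow(Add(-478, Pow(Add(-54, -75), -1)), 2) = Pow(Add(-478, Pow(-129, -1)), 2) = Pow(Add(-478, Rational(-1, 129)), 2) = Pow(Rational(-61663, 129), 2) = Rational(3802325569, 16641)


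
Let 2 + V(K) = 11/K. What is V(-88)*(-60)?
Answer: 255/2 ≈ 127.50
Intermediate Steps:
V(K) = -2 + 11/K
V(-88)*(-60) = (-2 + 11/(-88))*(-60) = (-2 + 11*(-1/88))*(-60) = (-2 - 1/8)*(-60) = -17/8*(-60) = 255/2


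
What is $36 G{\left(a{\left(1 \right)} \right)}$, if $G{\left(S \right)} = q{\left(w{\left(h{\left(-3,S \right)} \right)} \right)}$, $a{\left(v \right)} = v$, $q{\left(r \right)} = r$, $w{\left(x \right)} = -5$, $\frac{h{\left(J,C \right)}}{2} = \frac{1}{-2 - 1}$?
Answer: $-180$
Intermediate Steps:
$h{\left(J,C \right)} = - \frac{2}{3}$ ($h{\left(J,C \right)} = \frac{2}{-2 - 1} = \frac{2}{-3} = 2 \left(- \frac{1}{3}\right) = - \frac{2}{3}$)
$G{\left(S \right)} = -5$
$36 G{\left(a{\left(1 \right)} \right)} = 36 \left(-5\right) = -180$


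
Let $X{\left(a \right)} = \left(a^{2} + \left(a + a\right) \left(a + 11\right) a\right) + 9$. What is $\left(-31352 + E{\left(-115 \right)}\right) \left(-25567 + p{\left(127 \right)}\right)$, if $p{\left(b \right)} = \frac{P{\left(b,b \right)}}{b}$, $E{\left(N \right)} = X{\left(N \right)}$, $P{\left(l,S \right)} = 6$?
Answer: $\frac{8990685052754}{127} \approx 7.0793 \cdot 10^{10}$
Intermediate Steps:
$X{\left(a \right)} = 9 + a^{2} + 2 a^{2} \left(11 + a\right)$ ($X{\left(a \right)} = \left(a^{2} + 2 a \left(11 + a\right) a\right) + 9 = \left(a^{2} + 2 a^{2} \left(11 + a\right)\right) + 9 = 9 + a^{2} + 2 a^{2} \left(11 + a\right)$)
$E{\left(N \right)} = 9 + 2 N^{3} + 23 N^{2}$
$p{\left(b \right)} = \frac{6}{b}$
$\left(-31352 + E{\left(-115 \right)}\right) \left(-25567 + p{\left(127 \right)}\right) = \left(-31352 + \left(9 + 2 \left(-115\right)^{3} + 23 \left(-115\right)^{2}\right)\right) \left(-25567 + \frac{6}{127}\right) = \left(-31352 + \left(9 + 2 \left(-1520875\right) + 23 \cdot 13225\right)\right) \left(-25567 + 6 \cdot \frac{1}{127}\right) = \left(-31352 + \left(9 - 3041750 + 304175\right)\right) \left(-25567 + \frac{6}{127}\right) = \left(-31352 - 2737566\right) \left(- \frac{3247003}{127}\right) = \left(-2768918\right) \left(- \frac{3247003}{127}\right) = \frac{8990685052754}{127}$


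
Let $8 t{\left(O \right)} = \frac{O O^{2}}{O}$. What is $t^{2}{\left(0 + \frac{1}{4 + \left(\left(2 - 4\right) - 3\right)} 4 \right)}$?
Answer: $4$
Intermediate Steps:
$t{\left(O \right)} = \frac{O^{2}}{8}$ ($t{\left(O \right)} = \frac{O O^{2} \frac{1}{O}}{8} = \frac{O^{3} \frac{1}{O}}{8} = \frac{O^{2}}{8}$)
$t^{2}{\left(0 + \frac{1}{4 + \left(\left(2 - 4\right) - 3\right)} 4 \right)} = \left(\frac{\left(0 + \frac{1}{4 + \left(\left(2 - 4\right) - 3\right)} 4\right)^{2}}{8}\right)^{2} = \left(\frac{\left(0 + \frac{1}{4 - 5} \cdot 4\right)^{2}}{8}\right)^{2} = \left(\frac{\left(0 + \frac{1}{-1} \cdot 4\right)^{2}}{8}\right)^{2} = \left(\frac{\left(0 - 4\right)^{2}}{8}\right)^{2} = \left(\frac{\left(-4\right)^{2}}{8}\right)^{2} = \left(\frac{1}{8} \cdot 16\right)^{2} = 2^{2} = 4$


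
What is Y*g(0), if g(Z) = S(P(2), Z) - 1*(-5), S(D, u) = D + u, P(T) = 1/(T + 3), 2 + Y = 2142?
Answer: 11128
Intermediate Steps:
Y = 2140 (Y = -2 + 2142 = 2140)
P(T) = 1/(3 + T)
g(Z) = 26/5 + Z (g(Z) = (1/(3 + 2) + Z) - 1*(-5) = (1/5 + Z) + 5 = (⅕ + Z) + 5 = 26/5 + Z)
Y*g(0) = 2140*(26/5 + 0) = 2140*(26/5) = 11128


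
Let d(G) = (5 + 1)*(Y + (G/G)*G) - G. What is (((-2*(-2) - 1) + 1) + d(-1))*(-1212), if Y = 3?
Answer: -20604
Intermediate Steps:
d(G) = 18 + 5*G (d(G) = (5 + 1)*(3 + (G/G)*G) - G = 6*(3 + 1*G) - G = 6*(3 + G) - G = (18 + 6*G) - G = 18 + 5*G)
(((-2*(-2) - 1) + 1) + d(-1))*(-1212) = (((-2*(-2) - 1) + 1) + (18 + 5*(-1)))*(-1212) = (((4 - 1) + 1) + (18 - 5))*(-1212) = ((3 + 1) + 13)*(-1212) = (4 + 13)*(-1212) = 17*(-1212) = -20604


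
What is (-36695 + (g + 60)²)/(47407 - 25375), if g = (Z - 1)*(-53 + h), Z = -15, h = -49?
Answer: 2826169/22032 ≈ 128.28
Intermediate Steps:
g = 1632 (g = (-15 - 1)*(-53 - 49) = -16*(-102) = 1632)
(-36695 + (g + 60)²)/(47407 - 25375) = (-36695 + (1632 + 60)²)/(47407 - 25375) = (-36695 + 1692²)/22032 = (-36695 + 2862864)*(1/22032) = 2826169*(1/22032) = 2826169/22032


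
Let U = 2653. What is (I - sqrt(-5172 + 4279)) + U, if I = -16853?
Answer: -14200 - I*sqrt(893) ≈ -14200.0 - 29.883*I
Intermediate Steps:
(I - sqrt(-5172 + 4279)) + U = (-16853 - sqrt(-5172 + 4279)) + 2653 = (-16853 - sqrt(-893)) + 2653 = (-16853 - I*sqrt(893)) + 2653 = -14200 - I*sqrt(893)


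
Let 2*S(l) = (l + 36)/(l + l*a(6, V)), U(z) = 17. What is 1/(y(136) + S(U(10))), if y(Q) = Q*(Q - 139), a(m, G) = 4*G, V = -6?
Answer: -782/319109 ≈ -0.0024506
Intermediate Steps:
y(Q) = Q*(-139 + Q)
S(l) = -(36 + l)/(46*l) (S(l) = ((l + 36)/(l + l*(4*(-6))))/2 = ((36 + l)/(l + l*(-24)))/2 = ((36 + l)/(l - 24*l))/2 = ((36 + l)/((-23*l)))/2 = ((36 + l)*(-1/(23*l)))/2 = (-(36 + l)/(23*l))/2 = -(36 + l)/(46*l))
1/(y(136) + S(U(10))) = 1/(136*(-139 + 136) + (1/46)*(-36 - 1*17)/17) = 1/(136*(-3) + (1/46)*(1/17)*(-36 - 17)) = 1/(-408 + (1/46)*(1/17)*(-53)) = 1/(-408 - 53/782) = 1/(-319109/782) = -782/319109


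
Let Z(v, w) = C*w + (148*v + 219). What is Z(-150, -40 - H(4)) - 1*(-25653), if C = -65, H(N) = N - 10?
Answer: 5882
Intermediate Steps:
H(N) = -10 + N
Z(v, w) = 219 - 65*w + 148*v (Z(v, w) = -65*w + (148*v + 219) = -65*w + (219 + 148*v) = 219 - 65*w + 148*v)
Z(-150, -40 - H(4)) - 1*(-25653) = (219 - 65*(-40 - (-10 + 4)) + 148*(-150)) - 1*(-25653) = (219 - 65*(-40 - 1*(-6)) - 22200) + 25653 = (219 - 65*(-40 + 6) - 22200) + 25653 = (219 - 65*(-34) - 22200) + 25653 = (219 + 2210 - 22200) + 25653 = -19771 + 25653 = 5882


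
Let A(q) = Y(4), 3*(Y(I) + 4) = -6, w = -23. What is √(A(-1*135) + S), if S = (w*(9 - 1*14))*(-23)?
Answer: I*√2651 ≈ 51.488*I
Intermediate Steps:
Y(I) = -6 (Y(I) = -4 + (⅓)*(-6) = -4 - 2 = -6)
A(q) = -6
S = -2645 (S = -23*(9 - 1*14)*(-23) = -23*(9 - 14)*(-23) = -23*(-5)*(-23) = 115*(-23) = -2645)
√(A(-1*135) + S) = √(-6 - 2645) = √(-2651) = I*√2651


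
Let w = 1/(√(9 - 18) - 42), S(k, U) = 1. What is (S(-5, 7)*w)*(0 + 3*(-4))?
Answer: 56/197 + 4*I/197 ≈ 0.28426 + 0.020305*I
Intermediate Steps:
w = (-42 - 3*I)/1773 (w = 1/(√(-9) - 42) = 1/(3*I - 42) = 1/(-42 + 3*I) = (-42 - 3*I)/1773 ≈ -0.023689 - 0.001692*I)
(S(-5, 7)*w)*(0 + 3*(-4)) = (1*(-14/591 - I/591))*(0 + 3*(-4)) = (-14/591 - I/591)*(0 - 12) = (-14/591 - I/591)*(-12) = 56/197 + 4*I/197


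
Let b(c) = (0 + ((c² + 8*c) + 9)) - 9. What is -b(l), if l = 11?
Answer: -209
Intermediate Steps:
b(c) = c² + 8*c (b(c) = (0 + (9 + c² + 8*c)) - 9 = (9 + c² + 8*c) - 9 = c² + 8*c)
-b(l) = -11*(8 + 11) = -11*19 = -1*209 = -209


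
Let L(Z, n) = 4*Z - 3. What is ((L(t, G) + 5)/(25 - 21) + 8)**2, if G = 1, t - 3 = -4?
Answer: 225/4 ≈ 56.250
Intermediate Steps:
t = -1 (t = 3 - 4 = -1)
L(Z, n) = -3 + 4*Z
((L(t, G) + 5)/(25 - 21) + 8)**2 = (((-3 + 4*(-1)) + 5)/(25 - 21) + 8)**2 = (((-3 - 4) + 5)/4 + 8)**2 = ((-7 + 5)*(1/4) + 8)**2 = (-2*1/4 + 8)**2 = (-1/2 + 8)**2 = (15/2)**2 = 225/4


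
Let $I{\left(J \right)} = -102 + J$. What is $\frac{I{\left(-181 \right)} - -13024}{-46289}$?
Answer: $- \frac{12741}{46289} \approx -0.27525$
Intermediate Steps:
$\frac{I{\left(-181 \right)} - -13024}{-46289} = \frac{\left(-102 - 181\right) - -13024}{-46289} = \left(-283 + 13024\right) \left(- \frac{1}{46289}\right) = 12741 \left(- \frac{1}{46289}\right) = - \frac{12741}{46289}$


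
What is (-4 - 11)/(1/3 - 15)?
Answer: 45/44 ≈ 1.0227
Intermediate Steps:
(-4 - 11)/(1/3 - 15) = -15/(⅓ - 15) = -15/(-44/3) = -3/44*(-15) = 45/44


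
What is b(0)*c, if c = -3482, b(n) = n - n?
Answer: 0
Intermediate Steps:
b(n) = 0
b(0)*c = 0*(-3482) = 0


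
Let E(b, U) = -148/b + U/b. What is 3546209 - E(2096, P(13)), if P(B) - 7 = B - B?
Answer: 7432854205/2096 ≈ 3.5462e+6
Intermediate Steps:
P(B) = 7 (P(B) = 7 + (B - B) = 7 + 0 = 7)
3546209 - E(2096, P(13)) = 3546209 - (-148 + 7)/2096 = 3546209 - (-141)/2096 = 3546209 - 1*(-141/2096) = 3546209 + 141/2096 = 7432854205/2096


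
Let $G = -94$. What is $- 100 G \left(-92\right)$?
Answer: $-864800$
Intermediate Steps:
$- 100 G \left(-92\right) = \left(-100\right) \left(-94\right) \left(-92\right) = 9400 \left(-92\right) = -864800$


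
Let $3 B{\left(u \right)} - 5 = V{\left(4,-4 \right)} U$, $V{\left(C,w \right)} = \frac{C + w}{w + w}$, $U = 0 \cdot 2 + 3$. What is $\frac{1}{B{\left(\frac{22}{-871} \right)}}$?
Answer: $\frac{3}{5} \approx 0.6$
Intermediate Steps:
$U = 3$ ($U = 0 + 3 = 3$)
$V{\left(C,w \right)} = \frac{C + w}{2 w}$
$B{\left(u \right)} = \frac{5}{3}$ ($B{\left(u \right)} = \frac{5}{3} + \frac{\frac{4 - 4}{2 \left(-4\right)} 3}{3} = \frac{5}{3} + \frac{\frac{1}{2} \left(- \frac{1}{4}\right) 0 \cdot 3}{3} = \frac{5}{3} + \frac{0 \cdot 3}{3} = \frac{5}{3} + \frac{1}{3} \cdot 0 = \frac{5}{3} + 0 = \frac{5}{3}$)
$\frac{1}{B{\left(\frac{22}{-871} \right)}} = \frac{1}{\frac{5}{3}} = \frac{3}{5}$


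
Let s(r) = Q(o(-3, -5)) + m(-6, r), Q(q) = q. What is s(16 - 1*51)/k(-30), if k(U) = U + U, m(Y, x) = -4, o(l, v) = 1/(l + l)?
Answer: 5/72 ≈ 0.069444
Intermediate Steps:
o(l, v) = 1/(2*l)
s(r) = -25/6 (s(r) = (1/2)/(-3) - 4 = (1/2)*(-1/3) - 4 = -1/6 - 4 = -25/6)
k(U) = 2*U
s(16 - 1*51)/k(-30) = -25/(6*(2*(-30))) = -25/6/(-60) = -25/6*(-1/60) = 5/72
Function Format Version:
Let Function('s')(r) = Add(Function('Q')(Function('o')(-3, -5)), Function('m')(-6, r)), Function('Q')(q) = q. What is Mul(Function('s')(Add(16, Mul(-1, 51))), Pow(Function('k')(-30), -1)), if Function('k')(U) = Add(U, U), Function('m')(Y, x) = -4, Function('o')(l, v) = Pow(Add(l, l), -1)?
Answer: Rational(5, 72) ≈ 0.069444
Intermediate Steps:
Function('o')(l, v) = Mul(Rational(1, 2), Pow(l, -1)) (Function('o')(l, v) = Pow(Mul(2, l), -1) = Mul(Rational(1, 2), Pow(l, -1)))
Function('s')(r) = Rational(-25, 6) (Function('s')(r) = Add(Mul(Rational(1, 2), Pow(-3, -1)), -4) = Add(Mul(Rational(1, 2), Rational(-1, 3)), -4) = Add(Rational(-1, 6), -4) = Rational(-25, 6))
Function('k')(U) = Mul(2, U)
Mul(Function('s')(Add(16, Mul(-1, 51))), Pow(Function('k')(-30), -1)) = Mul(Rational(-25, 6), Pow(Mul(2, -30), -1)) = Mul(Rational(-25, 6), Pow(-60, -1)) = Mul(Rational(-25, 6), Rational(-1, 60)) = Rational(5, 72)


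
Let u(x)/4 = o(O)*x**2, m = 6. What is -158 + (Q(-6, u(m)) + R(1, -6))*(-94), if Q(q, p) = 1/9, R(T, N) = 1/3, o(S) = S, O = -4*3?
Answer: -1798/9 ≈ -199.78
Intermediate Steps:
O = -12
R(T, N) = 1/3
u(x) = -48*x**2 (u(x) = 4*(-12*x**2) = -48*x**2)
Q(q, p) = 1/9
-158 + (Q(-6, u(m)) + R(1, -6))*(-94) = -158 + (1/9 + 1/3)*(-94) = -158 + (4/9)*(-94) = -158 - 376/9 = -1798/9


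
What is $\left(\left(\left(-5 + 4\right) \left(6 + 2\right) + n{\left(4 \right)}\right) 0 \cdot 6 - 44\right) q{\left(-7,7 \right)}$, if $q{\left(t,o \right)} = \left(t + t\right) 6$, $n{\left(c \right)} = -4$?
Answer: $3696$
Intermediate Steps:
$q{\left(t,o \right)} = 12 t$ ($q{\left(t,o \right)} = 2 t 6 = 12 t$)
$\left(\left(\left(-5 + 4\right) \left(6 + 2\right) + n{\left(4 \right)}\right) 0 \cdot 6 - 44\right) q{\left(-7,7 \right)} = \left(\left(\left(-5 + 4\right) \left(6 + 2\right) - 4\right) 0 \cdot 6 - 44\right) 12 \left(-7\right) = \left(\left(\left(-1\right) 8 - 4\right) 0 \cdot 6 - 44\right) \left(-84\right) = \left(\left(-8 - 4\right) 0 \cdot 6 - 44\right) \left(-84\right) = \left(\left(-12\right) 0 \cdot 6 - 44\right) \left(-84\right) = \left(0 \cdot 6 - 44\right) \left(-84\right) = \left(0 - 44\right) \left(-84\right) = \left(-44\right) \left(-84\right) = 3696$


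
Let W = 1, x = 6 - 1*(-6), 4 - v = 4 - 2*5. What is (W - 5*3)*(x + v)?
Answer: -308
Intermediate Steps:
v = 10 (v = 4 - (4 - 2*5) = 4 - (4 - 10) = 4 - 1*(-6) = 4 + 6 = 10)
x = 12 (x = 6 + 6 = 12)
(W - 5*3)*(x + v) = (1 - 5*3)*(12 + 10) = (1 - 15)*22 = -14*22 = -308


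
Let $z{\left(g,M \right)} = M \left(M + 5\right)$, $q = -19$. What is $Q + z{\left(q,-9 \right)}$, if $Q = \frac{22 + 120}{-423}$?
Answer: $\frac{15086}{423} \approx 35.664$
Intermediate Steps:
$Q = - \frac{142}{423}$ ($Q = 142 \left(- \frac{1}{423}\right) = - \frac{142}{423} \approx -0.3357$)
$z{\left(g,M \right)} = M \left(5 + M\right)$
$Q + z{\left(q,-9 \right)} = - \frac{142}{423} - 9 \left(5 - 9\right) = - \frac{142}{423} - -36 = - \frac{142}{423} + 36 = \frac{15086}{423}$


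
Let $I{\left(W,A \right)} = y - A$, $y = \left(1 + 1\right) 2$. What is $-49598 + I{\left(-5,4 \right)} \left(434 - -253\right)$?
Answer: $-49598$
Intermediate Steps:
$y = 4$ ($y = 2 \cdot 2 = 4$)
$I{\left(W,A \right)} = 4 - A$
$-49598 + I{\left(-5,4 \right)} \left(434 - -253\right) = -49598 + \left(4 - 4\right) \left(434 - -253\right) = -49598 + \left(4 - 4\right) \left(434 + 253\right) = -49598 + 0 \cdot 687 = -49598 + 0 = -49598$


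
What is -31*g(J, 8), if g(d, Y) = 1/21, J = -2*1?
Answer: -31/21 ≈ -1.4762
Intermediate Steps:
J = -2
g(d, Y) = 1/21
-31*g(J, 8) = -31*1/21 = -31/21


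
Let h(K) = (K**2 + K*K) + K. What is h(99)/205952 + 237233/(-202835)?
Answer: -44862558481/41774273920 ≈ -1.0739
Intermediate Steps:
h(K) = K + 2*K**2 (h(K) = (K**2 + K**2) + K = 2*K**2 + K = K + 2*K**2)
h(99)/205952 + 237233/(-202835) = (99*(1 + 2*99))/205952 + 237233/(-202835) = (99*(1 + 198))*(1/205952) + 237233*(-1/202835) = (99*199)*(1/205952) - 237233/202835 = 19701*(1/205952) - 237233/202835 = 19701/205952 - 237233/202835 = -44862558481/41774273920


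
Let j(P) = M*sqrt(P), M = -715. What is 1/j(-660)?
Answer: I*sqrt(165)/235950 ≈ 5.444e-5*I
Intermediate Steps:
j(P) = -715*sqrt(P)
1/j(-660) = 1/(-1430*I*sqrt(165)) = I*sqrt(165)/235950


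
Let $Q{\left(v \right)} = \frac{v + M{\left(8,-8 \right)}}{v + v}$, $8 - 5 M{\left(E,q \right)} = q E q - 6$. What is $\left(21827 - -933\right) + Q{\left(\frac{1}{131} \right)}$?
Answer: $\frac{162367}{10} \approx 16237.0$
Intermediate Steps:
$M{\left(E,q \right)} = \frac{14}{5} - \frac{E q^{2}}{5}$ ($M{\left(E,q \right)} = \frac{8}{5} - \frac{q E q - 6}{5} = \frac{8}{5} - \frac{E q q - 6}{5} = \frac{8}{5} - \frac{E q^{2} - 6}{5} = \frac{8}{5} - \frac{-6 + E q^{2}}{5} = \frac{8}{5} - \left(- \frac{6}{5} + \frac{E q^{2}}{5}\right) = \frac{14}{5} - \frac{E q^{2}}{5}$)
$Q{\left(v \right)} = \frac{- \frac{498}{5} + v}{2 v}$ ($Q{\left(v \right)} = \frac{v + \left(\frac{14}{5} - \frac{8 \left(-8\right)^{2}}{5}\right)}{v + v} = \frac{v + \left(\frac{14}{5} - \frac{8}{5} \cdot 64\right)}{2 v} = \left(v + \left(\frac{14}{5} - \frac{512}{5}\right)\right) \frac{1}{2 v} = \left(v - \frac{498}{5}\right) \frac{1}{2 v} = \left(- \frac{498}{5} + v\right) \frac{1}{2 v} = \frac{- \frac{498}{5} + v}{2 v}$)
$\left(21827 - -933\right) + Q{\left(\frac{1}{131} \right)} = \left(21827 - -933\right) + \frac{-498 + \frac{5}{131}}{10 \cdot \frac{1}{131}} = \left(21827 + 933\right) + \frac{\frac{1}{\frac{1}{131}} \left(-498 + 5 \cdot \frac{1}{131}\right)}{10} = 22760 + \frac{1}{10} \cdot 131 \left(-498 + \frac{5}{131}\right) = 22760 + \frac{1}{10} \cdot 131 \left(- \frac{65233}{131}\right) = 22760 - \frac{65233}{10} = \frac{162367}{10}$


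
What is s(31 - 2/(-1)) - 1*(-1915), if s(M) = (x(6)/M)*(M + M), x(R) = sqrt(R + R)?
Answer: 1915 + 4*sqrt(3) ≈ 1921.9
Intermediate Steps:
x(R) = sqrt(2)*sqrt(R) (x(R) = sqrt(2*R) = sqrt(2)*sqrt(R))
s(M) = 4*sqrt(3) (s(M) = ((sqrt(2)*sqrt(6))/M)*(M + M) = ((2*sqrt(3))/M)*(2*M) = (2*sqrt(3)/M)*(2*M) = 4*sqrt(3))
s(31 - 2/(-1)) - 1*(-1915) = 4*sqrt(3) - 1*(-1915) = 4*sqrt(3) + 1915 = 1915 + 4*sqrt(3)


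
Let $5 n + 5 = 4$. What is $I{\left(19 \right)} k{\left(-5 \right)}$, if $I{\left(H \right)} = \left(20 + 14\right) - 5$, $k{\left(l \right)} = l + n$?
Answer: $- \frac{754}{5} \approx -150.8$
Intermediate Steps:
$n = - \frac{1}{5}$ ($n = -1 + \frac{1}{5} \cdot 4 = -1 + \frac{4}{5} = - \frac{1}{5} \approx -0.2$)
$k{\left(l \right)} = - \frac{1}{5} + l$ ($k{\left(l \right)} = l - \frac{1}{5} = - \frac{1}{5} + l$)
$I{\left(H \right)} = 29$ ($I{\left(H \right)} = 34 - 5 = 29$)
$I{\left(19 \right)} k{\left(-5 \right)} = 29 \left(- \frac{1}{5} - 5\right) = 29 \left(- \frac{26}{5}\right) = - \frac{754}{5}$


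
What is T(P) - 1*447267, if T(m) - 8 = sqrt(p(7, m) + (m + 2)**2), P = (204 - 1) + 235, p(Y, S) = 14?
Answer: -447259 + 23*sqrt(366) ≈ -4.4682e+5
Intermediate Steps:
P = 438 (P = 203 + 235 = 438)
T(m) = 8 + sqrt(14 + (2 + m)**2) (T(m) = 8 + sqrt(14 + (m + 2)**2) = 8 + sqrt(14 + (2 + m)**2))
T(P) - 1*447267 = (8 + sqrt(14 + (2 + 438)**2)) - 1*447267 = (8 + sqrt(14 + 440**2)) - 447267 = (8 + sqrt(14 + 193600)) - 447267 = (8 + sqrt(193614)) - 447267 = (8 + 23*sqrt(366)) - 447267 = -447259 + 23*sqrt(366)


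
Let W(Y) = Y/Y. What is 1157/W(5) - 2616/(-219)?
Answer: 85333/73 ≈ 1168.9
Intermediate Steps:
W(Y) = 1
1157/W(5) - 2616/(-219) = 1157/1 - 2616/(-219) = 1157*1 - 2616*(-1/219) = 1157 + 872/73 = 85333/73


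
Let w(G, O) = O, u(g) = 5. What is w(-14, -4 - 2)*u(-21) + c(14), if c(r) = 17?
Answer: -13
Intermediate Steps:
w(-14, -4 - 2)*u(-21) + c(14) = (-4 - 2)*5 + 17 = -6*5 + 17 = -30 + 17 = -13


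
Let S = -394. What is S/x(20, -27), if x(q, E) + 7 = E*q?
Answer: 394/547 ≈ 0.72029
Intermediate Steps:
x(q, E) = -7 + E*q
S/x(20, -27) = -394/(-7 - 27*20) = -394/(-7 - 540) = -394/(-547) = -394*(-1/547) = 394/547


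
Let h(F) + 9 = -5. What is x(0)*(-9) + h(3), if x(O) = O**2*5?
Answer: -14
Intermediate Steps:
x(O) = 5*O**2
h(F) = -14 (h(F) = -9 - 5 = -14)
x(0)*(-9) + h(3) = (5*0**2)*(-9) - 14 = (5*0)*(-9) - 14 = 0*(-9) - 14 = 0 - 14 = -14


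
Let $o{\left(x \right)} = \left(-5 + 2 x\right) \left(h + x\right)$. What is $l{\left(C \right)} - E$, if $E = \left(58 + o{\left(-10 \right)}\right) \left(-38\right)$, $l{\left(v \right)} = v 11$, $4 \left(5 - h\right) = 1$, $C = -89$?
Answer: $\frac{12425}{2} \approx 6212.5$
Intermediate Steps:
$h = \frac{19}{4}$ ($h = 5 - \frac{1}{4} = \frac{19}{4} \approx 4.75$)
$l{\left(v \right)} = 11 v$
$o{\left(x \right)} = \left(-5 + 2 x\right) \left(\frac{19}{4} + x\right)$
$E = - \frac{14383}{2}$ ($E = \left(58 + \left(- \frac{95}{4} + 2 \left(-10\right)^{2} + \frac{9}{2} \left(-10\right)\right)\right) \left(-38\right) = \left(58 - - \frac{525}{4}\right) \left(-38\right) = \left(58 + \frac{525}{4}\right) \left(-38\right) = \frac{757}{4} \left(-38\right) = - \frac{14383}{2} \approx -7191.5$)
$l{\left(C \right)} - E = 11 \left(-89\right) - - \frac{14383}{2} = -979 + \frac{14383}{2} = \frac{12425}{2}$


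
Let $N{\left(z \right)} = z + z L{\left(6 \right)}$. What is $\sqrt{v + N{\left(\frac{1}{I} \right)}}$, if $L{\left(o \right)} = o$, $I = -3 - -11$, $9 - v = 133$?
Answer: $\frac{i \sqrt{1970}}{4} \approx 11.096 i$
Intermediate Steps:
$v = -124$ ($v = 9 - 133 = -124$)
$I = 8$ ($I = -3 + 11 = 8$)
$N{\left(z \right)} = 7 z$ ($N{\left(z \right)} = z + z 6 = z + 6 z = 7 z$)
$\sqrt{v + N{\left(\frac{1}{I} \right)}} = \sqrt{-124 + \frac{7}{8}} = \sqrt{- \frac{985}{8}} = \frac{i \sqrt{1970}}{4}$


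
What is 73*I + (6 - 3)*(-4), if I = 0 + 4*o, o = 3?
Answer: 864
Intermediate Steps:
I = 12 (I = 0 + 4*3 = 0 + 12 = 12)
73*I + (6 - 3)*(-4) = 73*12 + (6 - 3)*(-4) = 876 + 3*(-4) = 876 - 12 = 864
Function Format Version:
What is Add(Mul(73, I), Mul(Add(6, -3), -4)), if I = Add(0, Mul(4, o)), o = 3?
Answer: 864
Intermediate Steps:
I = 12 (I = Add(0, Mul(4, 3)) = Add(0, 12) = 12)
Add(Mul(73, I), Mul(Add(6, -3), -4)) = Add(Mul(73, 12), Mul(Add(6, -3), -4)) = Add(876, Mul(3, -4)) = Add(876, -12) = 864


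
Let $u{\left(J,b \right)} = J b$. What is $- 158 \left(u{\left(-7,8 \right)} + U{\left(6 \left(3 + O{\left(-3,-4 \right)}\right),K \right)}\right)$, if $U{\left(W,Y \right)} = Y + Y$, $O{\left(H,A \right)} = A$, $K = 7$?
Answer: $6636$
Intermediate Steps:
$U{\left(W,Y \right)} = 2 Y$
$- 158 \left(u{\left(-7,8 \right)} + U{\left(6 \left(3 + O{\left(-3,-4 \right)}\right),K \right)}\right) = - 158 \left(\left(-7\right) 8 + 2 \cdot 7\right) = - 158 \left(-56 + 14\right) = \left(-158\right) \left(-42\right) = 6636$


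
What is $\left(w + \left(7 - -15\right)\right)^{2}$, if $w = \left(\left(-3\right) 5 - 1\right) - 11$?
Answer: $25$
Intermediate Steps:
$w = -27$ ($w = \left(-15 - 1\right) - 11 = -16 - 11 = -27$)
$\left(w + \left(7 - -15\right)\right)^{2} = \left(-27 + \left(7 - -15\right)\right)^{2} = \left(-27 + \left(7 + 15\right)\right)^{2} = \left(-27 + 22\right)^{2} = \left(-5\right)^{2} = 25$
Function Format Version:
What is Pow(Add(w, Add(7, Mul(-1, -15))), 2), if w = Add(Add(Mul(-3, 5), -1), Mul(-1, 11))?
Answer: 25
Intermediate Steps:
w = -27 (w = Add(Add(-15, -1), -11) = Add(-16, -11) = -27)
Pow(Add(w, Add(7, Mul(-1, -15))), 2) = Pow(Add(-27, Add(7, Mul(-1, -15))), 2) = Pow(Add(-27, Add(7, 15)), 2) = Pow(Add(-27, 22), 2) = Pow(-5, 2) = 25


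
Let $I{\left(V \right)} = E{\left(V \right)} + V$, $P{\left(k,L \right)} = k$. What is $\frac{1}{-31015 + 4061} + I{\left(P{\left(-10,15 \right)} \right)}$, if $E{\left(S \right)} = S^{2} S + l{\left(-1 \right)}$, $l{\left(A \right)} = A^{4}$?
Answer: $- \frac{27196587}{26954} \approx -1009.0$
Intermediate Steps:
$E{\left(S \right)} = 1 + S^{3}$ ($E{\left(S \right)} = S^{2} S + \left(-1\right)^{4} = S^{3} + 1 = 1 + S^{3}$)
$I{\left(V \right)} = 1 + V + V^{3}$ ($I{\left(V \right)} = \left(1 + V^{3}\right) + V = 1 + V + V^{3}$)
$\frac{1}{-31015 + 4061} + I{\left(P{\left(-10,15 \right)} \right)} = \frac{1}{-31015 + 4061} + \left(1 - 10 + \left(-10\right)^{3}\right) = \frac{1}{-26954} - 1009 = - \frac{1}{26954} - 1009 = - \frac{27196587}{26954}$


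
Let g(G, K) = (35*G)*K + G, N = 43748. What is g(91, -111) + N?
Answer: -309696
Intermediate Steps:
g(G, K) = G + 35*G*K (g(G, K) = 35*G*K + G = G + 35*G*K)
g(91, -111) + N = 91*(1 + 35*(-111)) + 43748 = 91*(1 - 3885) + 43748 = 91*(-3884) + 43748 = -353444 + 43748 = -309696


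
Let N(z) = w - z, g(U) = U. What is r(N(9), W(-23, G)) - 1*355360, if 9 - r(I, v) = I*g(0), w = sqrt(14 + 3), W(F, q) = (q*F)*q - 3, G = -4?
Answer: -355351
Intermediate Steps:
W(F, q) = -3 + F*q**2 (W(F, q) = (F*q)*q - 3 = F*q**2 - 3 = -3 + F*q**2)
w = sqrt(17) ≈ 4.1231
N(z) = sqrt(17) - z
r(I, v) = 9 (r(I, v) = 9 - I*0 = 9 - 1*0 = 9 + 0 = 9)
r(N(9), W(-23, G)) - 1*355360 = 9 - 1*355360 = 9 - 355360 = -355351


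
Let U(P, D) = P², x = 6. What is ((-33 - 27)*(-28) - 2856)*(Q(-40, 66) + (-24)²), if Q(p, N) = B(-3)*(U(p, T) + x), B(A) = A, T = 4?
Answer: 4988592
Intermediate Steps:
Q(p, N) = -18 - 3*p² (Q(p, N) = -3*(p² + 6) = -3*(6 + p²) = -18 - 3*p²)
((-33 - 27)*(-28) - 2856)*(Q(-40, 66) + (-24)²) = ((-33 - 27)*(-28) - 2856)*((-18 - 3*(-40)²) + (-24)²) = (-60*(-28) - 2856)*((-18 - 3*1600) + 576) = (1680 - 2856)*((-18 - 4800) + 576) = -1176*(-4818 + 576) = -1176*(-4242) = 4988592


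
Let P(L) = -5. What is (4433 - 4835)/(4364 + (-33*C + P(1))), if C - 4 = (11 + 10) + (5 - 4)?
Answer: -134/1167 ≈ -0.11482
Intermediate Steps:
C = 26 (C = 4 + ((11 + 10) + (5 - 4)) = 4 + (21 + 1) = 4 + 22 = 26)
(4433 - 4835)/(4364 + (-33*C + P(1))) = (4433 - 4835)/(4364 + (-33*26 - 5)) = -402/(4364 + (-858 - 5)) = -402/(4364 - 863) = -402/3501 = -402*1/3501 = -134/1167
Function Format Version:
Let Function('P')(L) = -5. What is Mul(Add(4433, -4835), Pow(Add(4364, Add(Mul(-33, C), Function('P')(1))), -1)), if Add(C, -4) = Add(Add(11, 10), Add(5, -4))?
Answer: Rational(-134, 1167) ≈ -0.11482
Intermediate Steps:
C = 26 (C = Add(4, Add(Add(11, 10), Add(5, -4))) = Add(4, Add(21, 1)) = Add(4, 22) = 26)
Mul(Add(4433, -4835), Pow(Add(4364, Add(Mul(-33, C), Function('P')(1))), -1)) = Mul(Add(4433, -4835), Pow(Add(4364, Add(Mul(-33, 26), -5)), -1)) = Mul(-402, Pow(Add(4364, Add(-858, -5)), -1)) = Mul(-402, Pow(Add(4364, -863), -1)) = Mul(-402, Pow(3501, -1)) = Mul(-402, Rational(1, 3501)) = Rational(-134, 1167)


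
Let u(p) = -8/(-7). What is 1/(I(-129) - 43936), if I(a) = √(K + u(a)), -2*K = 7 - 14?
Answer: -615104/27025209279 - √910/27025209279 ≈ -2.2761e-5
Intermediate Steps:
u(p) = 8/7 (u(p) = -8*(-1)/7 = -1*(-8/7) = 8/7)
K = 7/2 (K = -(7 - 14)/2 = -½*(-7) = 7/2 ≈ 3.5000)
I(a) = √910/14 (I(a) = √(7/2 + 8/7) = √(65/14) = √910/14)
1/(I(-129) - 43936) = 1/(√910/14 - 43936) = 1/(-43936 + √910/14)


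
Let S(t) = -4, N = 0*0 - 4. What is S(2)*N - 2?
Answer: 14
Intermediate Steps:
N = -4 (N = 0 - 4 = -4)
S(2)*N - 2 = -4*(-4) - 2 = 16 - 2 = 14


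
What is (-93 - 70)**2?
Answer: 26569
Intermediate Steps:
(-93 - 70)**2 = (-163)**2 = 26569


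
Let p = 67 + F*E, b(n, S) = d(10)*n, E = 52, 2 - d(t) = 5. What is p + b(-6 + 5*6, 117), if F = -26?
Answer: -1357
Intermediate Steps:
d(t) = -3 (d(t) = 2 - 1*5 = 2 - 5 = -3)
b(n, S) = -3*n
p = -1285 (p = 67 - 26*52 = 67 - 1352 = -1285)
p + b(-6 + 5*6, 117) = -1285 - 3*(-6 + 5*6) = -1285 - 3*(-6 + 30) = -1285 - 3*24 = -1285 - 72 = -1357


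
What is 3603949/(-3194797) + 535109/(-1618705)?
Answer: -7543294893918/5171433877885 ≈ -1.4586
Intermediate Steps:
3603949/(-3194797) + 535109/(-1618705) = 3603949*(-1/3194797) + 535109*(-1/1618705) = -3603949/3194797 - 535109/1618705 = -7543294893918/5171433877885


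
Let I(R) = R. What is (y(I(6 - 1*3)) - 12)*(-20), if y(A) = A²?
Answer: 60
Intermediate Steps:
(y(I(6 - 1*3)) - 12)*(-20) = ((6 - 1*3)² - 12)*(-20) = ((6 - 3)² - 12)*(-20) = (3² - 12)*(-20) = (9 - 12)*(-20) = -3*(-20) = 60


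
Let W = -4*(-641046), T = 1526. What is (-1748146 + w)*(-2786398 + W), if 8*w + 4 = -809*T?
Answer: 845507937271/2 ≈ 4.2275e+11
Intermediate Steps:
w = -617269/4 (w = -1/2 + (-809*1526)/8 = -1/2 + (1/8)*(-1234534) = -1/2 - 617267/4 = -617269/4 ≈ -1.5432e+5)
W = 2564184
(-1748146 + w)*(-2786398 + W) = (-1748146 - 617269/4)*(-2786398 + 2564184) = -7609853/4*(-222214) = 845507937271/2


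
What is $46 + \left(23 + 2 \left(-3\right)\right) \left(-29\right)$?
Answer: $-447$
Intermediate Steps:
$46 + \left(23 + 2 \left(-3\right)\right) \left(-29\right) = 46 + \left(23 - 6\right) \left(-29\right) = 46 + 17 \left(-29\right) = 46 - 493 = -447$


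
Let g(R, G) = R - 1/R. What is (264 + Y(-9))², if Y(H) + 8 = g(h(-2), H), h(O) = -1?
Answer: 65536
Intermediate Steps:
Y(H) = -8 (Y(H) = -8 + (-1 - 1/(-1)) = -8 + (-1 - 1*(-1)) = -8 + (-1 + 1) = -8 + 0 = -8)
(264 + Y(-9))² = (264 - 8)² = 256² = 65536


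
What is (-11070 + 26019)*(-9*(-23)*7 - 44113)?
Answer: -637784136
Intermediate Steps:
(-11070 + 26019)*(-9*(-23)*7 - 44113) = 14949*(207*7 - 44113) = 14949*(1449 - 44113) = 14949*(-42664) = -637784136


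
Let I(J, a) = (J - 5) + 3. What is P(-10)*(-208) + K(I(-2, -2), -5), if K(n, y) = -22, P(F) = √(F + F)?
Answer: -22 - 416*I*√5 ≈ -22.0 - 930.2*I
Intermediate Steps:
I(J, a) = -2 + J (I(J, a) = (-5 + J) + 3 = -2 + J)
P(F) = √2*√F (P(F) = √(2*F) = √2*√F)
P(-10)*(-208) + K(I(-2, -2), -5) = (√2*√(-10))*(-208) - 22 = (√2*(I*√10))*(-208) - 22 = (2*I*√5)*(-208) - 22 = -416*I*√5 - 22 = -22 - 416*I*√5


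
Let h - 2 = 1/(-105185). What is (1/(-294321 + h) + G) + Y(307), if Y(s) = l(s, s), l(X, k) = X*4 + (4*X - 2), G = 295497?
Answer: 9223950377406031/30957944016 ≈ 2.9795e+5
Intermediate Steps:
h = 210369/105185 (h = 2 + 1/(-105185) = 2 - 1/105185 = 210369/105185 ≈ 2.0000)
l(X, k) = -2 + 8*X (l(X, k) = 4*X + (-2 + 4*X) = -2 + 8*X)
Y(s) = -2 + 8*s
(1/(-294321 + h) + G) + Y(307) = (1/(-294321 + 210369/105185) + 295497) + (-2 + 8*307) = (1/(-30957944016/105185) + 295497) + (-2 + 2456) = (-105185/30957944016 + 295497) + 2454 = 9147979582790767/30957944016 + 2454 = 9223950377406031/30957944016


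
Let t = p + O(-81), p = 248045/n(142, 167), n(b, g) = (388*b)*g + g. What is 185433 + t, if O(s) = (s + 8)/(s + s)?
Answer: 39486581886553/212942034 ≈ 1.8543e+5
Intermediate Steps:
n(b, g) = g + 388*b*g (n(b, g) = 388*b*g + g = g + 388*b*g)
O(s) = (8 + s)/(2*s) (O(s) = (8 + s)/((2*s)) = (8 + s)*(1/(2*s)) = (8 + s)/(2*s))
p = 35435/1314457 (p = 248045/((167*(1 + 388*142))) = 248045/((167*(1 + 55096))) = 248045/((167*55097)) = 248045/9201199 = 248045*(1/9201199) = 35435/1314457 ≈ 0.026958)
t = 101695831/212942034 (t = 35435/1314457 + (1/2)*(8 - 81)/(-81) = 35435/1314457 + (1/2)*(-1/81)*(-73) = 35435/1314457 + 73/162 = 101695831/212942034 ≈ 0.47758)
185433 + t = 185433 + 101695831/212942034 = 39486581886553/212942034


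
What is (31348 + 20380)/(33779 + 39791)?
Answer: 25864/36785 ≈ 0.70311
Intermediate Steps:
(31348 + 20380)/(33779 + 39791) = 51728/73570 = 51728*(1/73570) = 25864/36785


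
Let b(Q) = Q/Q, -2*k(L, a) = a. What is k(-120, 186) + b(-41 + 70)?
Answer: -92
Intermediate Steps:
k(L, a) = -a/2
b(Q) = 1
k(-120, 186) + b(-41 + 70) = -½*186 + 1 = -93 + 1 = -92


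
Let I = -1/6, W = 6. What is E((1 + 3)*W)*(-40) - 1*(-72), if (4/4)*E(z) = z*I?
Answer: 232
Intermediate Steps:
I = -⅙ (I = -1*⅙ = -⅙ ≈ -0.16667)
E(z) = -z/6 (E(z) = z*(-⅙) = -z/6)
E((1 + 3)*W)*(-40) - 1*(-72) = -(1 + 3)*6/6*(-40) - 1*(-72) = -2*6/3*(-40) + 72 = -⅙*24*(-40) + 72 = -4*(-40) + 72 = 160 + 72 = 232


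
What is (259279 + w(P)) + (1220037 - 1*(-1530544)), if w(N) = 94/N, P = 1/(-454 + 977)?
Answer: 3059022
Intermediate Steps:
P = 1/523 ≈ 0.0019120
(259279 + w(P)) + (1220037 - 1*(-1530544)) = (259279 + 94/(1/523)) + (1220037 - 1*(-1530544)) = (259279 + 94*523) + (1220037 + 1530544) = (259279 + 49162) + 2750581 = 308441 + 2750581 = 3059022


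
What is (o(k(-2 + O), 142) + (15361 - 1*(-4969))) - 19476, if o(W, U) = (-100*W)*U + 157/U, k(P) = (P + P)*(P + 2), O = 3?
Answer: -11976975/142 ≈ -84345.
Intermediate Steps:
k(P) = 2*P*(2 + P) (k(P) = (2*P)*(2 + P) = 2*P*(2 + P))
o(W, U) = 157/U - 100*U*W (o(W, U) = -100*U*W + 157/U = 157/U - 100*U*W)
(o(k(-2 + O), 142) + (15361 - 1*(-4969))) - 19476 = ((157/142 - 100*142*2*(-2 + 3)*(2 + (-2 + 3))) + (15361 - 1*(-4969))) - 19476 = ((157*(1/142) - 100*142*2*1*(2 + 1)) + (15361 + 4969)) - 19476 = ((157/142 - 100*142*2*1*3) + 20330) - 19476 = ((157/142 - 100*142*6) + 20330) - 19476 = ((157/142 - 85200) + 20330) - 19476 = (-12098243/142 + 20330) - 19476 = -9211383/142 - 19476 = -11976975/142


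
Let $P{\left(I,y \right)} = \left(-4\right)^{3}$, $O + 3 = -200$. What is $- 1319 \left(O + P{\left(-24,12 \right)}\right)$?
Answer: $352173$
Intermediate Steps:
$O = -203$ ($O = -3 - 200 = -203$)
$P{\left(I,y \right)} = -64$
$- 1319 \left(O + P{\left(-24,12 \right)}\right) = - 1319 \left(-203 - 64\right) = \left(-1319\right) \left(-267\right) = 352173$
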